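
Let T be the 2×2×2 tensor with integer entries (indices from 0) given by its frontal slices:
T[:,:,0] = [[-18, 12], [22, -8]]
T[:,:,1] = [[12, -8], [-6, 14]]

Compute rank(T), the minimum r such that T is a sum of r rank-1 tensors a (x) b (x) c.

2

Lower bound: the mode-3 unfolding of T (rows indexed by k, columns by (i,j) = (0,0), (0,1), (1,0), (1,1)) is [[-18, 12, 22, -8], [12, -8, -6, 14]].
There the 2×2 minor on rows k ∈ {0, 1}, columns (i,j) ∈ {(0,0), (1,0)} is det [[-18, 22], [12, -6]] = -156 ≠ 0, so this unfolding has rank ≥ 2; CP rank is at least every unfolding rank, so rank(T) ≥ 2. (Flattening ranks never certify an upper bound on CP rank; for that we must actually write T with 2 rank-1 terms.)
Upper bound — finding two terms. Write S_k = T[:,:,k] for the frontal slices: S₀ = [[-18, 12], [22, -8]], S₁ = [[12, -8], [-6, 14]].
If T = a₁ (x) b₁ (x) c₁ + a₂ (x) b₂ (x) c₂ then each S_k = c₁[k]·a₁b₁ᵀ + c₂[k]·a₂b₂ᵀ. S₀ and S₁ are linearly independent, so a₁b₁ᵀ and a₂b₂ᵀ must span the same plane of matrices: they are the rank-1 matrices of the form x·S₀ + y·S₁.
det(x·S₀ + y·S₁) is −120·x² − 100·xy + 120·y² = (-20)·(2·x + 3·y)(3·x − 2·y), vanishing at (x:y) = (3:-2) and (2:3).
M₁ = 3·S₀ − 2·S₁ = [[-78, 52], [78, -52]] = (-26)·[1, -1][3, -2]ᵀ and M₂ = 2·S₀ + 3·S₁ = [[0, 0], [26, 26]] = 26·[0, 1][1, 1]ᵀ, so take a₁ = [1, -1], b₁ = [3, -2], a₂ = [0, 1], b₂ = [1, 1].
Each slice is an integer combination of E₁ = a₁b₁ᵀ and E₂ = a₂b₂ᵀ: S₀ = −6·E₁ + 4·E₂, S₁ = 4·E₁ + 6·E₂; reading off coefficients, c₁ = [-6, 4] and c₂ = [4, 6].
Hence T = [1, -1] (x) [3, -2] (x) [-6, 4] + [0, 1] (x) [1, 1] (x) [4, 6], so rank(T) ≤ 2.
These bounds meet, so rank(T) = 2.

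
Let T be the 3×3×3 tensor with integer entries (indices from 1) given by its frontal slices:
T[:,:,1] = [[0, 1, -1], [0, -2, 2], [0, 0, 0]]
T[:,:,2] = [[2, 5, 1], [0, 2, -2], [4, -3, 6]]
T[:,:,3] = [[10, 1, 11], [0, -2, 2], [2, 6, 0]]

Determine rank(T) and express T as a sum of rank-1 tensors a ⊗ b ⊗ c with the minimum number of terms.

Lower bound: in the mode-2 unfolding of T (rows indexed by j, columns by (i,k)) the 3×3 minor on rows j ∈ {1, 2, 3}, columns (i,k) ∈ {(1,1), (1,2), (1,3)} is det [[0, 2, 10], [1, 5, 1], [-1, 1, 11]] = 36 ≠ 0, so that unfolding has rank ≥ 3 and hence rank(T) ≥ 3 (CP rank is at least every unfolding rank, though it can be larger).
Upper bound: T is a sum of 3 rank-1 terms, T = (1, -2, 0) ⊗ (0, 1, -1) ⊗ (1, -1, 1) + (1, 0, -1) ⊗ (1, -2, 2) ⊗ (0, -2, 2) + (2, 0, 1) ⊗ (2, 1, 2) ⊗ (0, 1, 2) (one valid choice — decompositions are not unique — normalised so each a, b is primitive with positive first nonzero entry; check it by expanding all entries), so rank(T) ≤ 3.
These bounds meet, so rank(T) = 3.

rank(T) = 3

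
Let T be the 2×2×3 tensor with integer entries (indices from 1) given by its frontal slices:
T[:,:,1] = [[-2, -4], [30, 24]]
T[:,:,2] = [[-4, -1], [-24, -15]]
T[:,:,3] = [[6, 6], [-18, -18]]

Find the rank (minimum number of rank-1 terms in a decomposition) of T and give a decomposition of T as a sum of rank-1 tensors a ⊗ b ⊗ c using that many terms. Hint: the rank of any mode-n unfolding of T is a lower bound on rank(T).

rank(T) = 2

Lower bound: the mode-2 unfolding of T (rows indexed by j, columns by (i,k) = (1,1), (1,2), (1,3), (2,1), (2,2), (2,3)) is [[-2, -4, 6, 30, -24, -18], [-4, -1, 6, 24, -15, -18]].
There the 2×2 minor on rows j ∈ {1, 2}, columns (i,k) ∈ {(1,1), (1,2)} is det [[-2, -4], [-4, -1]] = -14 ≠ 0, so this unfolding has rank ≥ 2; CP rank is at least every unfolding rank, so rank(T) ≥ 2. (Flattening ranks never certify an upper bound on CP rank; for that we must actually write T with 2 rank-1 terms.)
Upper bound — finding two terms. Write S_k = T[:,:,k] for the frontal slices: S₁ = [[-2, -4], [30, 24]], S₂ = [[-4, -1], [-24, -15]], S₃ = [[6, 6], [-18, -18]].
If T = a₁ ⊗ b₁ ⊗ c₁ + a₂ ⊗ b₂ ⊗ c₂ then each S_k = c₁[k]·a₁b₁ᵀ + c₂[k]·a₂b₂ᵀ. S₁ and S₂ are linearly independent, so a₁b₁ᵀ and a₂b₂ᵀ must span the same plane of matrices: they are the rank-1 matrices of the form x·S₁ + y·S₂.
det(x·S₁ + y·S₂) is 72·x² − 132·xy + 36·y² = 12·(2·x − 3·y)(3·x − y), vanishing at (x:y) = (3:2) and (1:3).
M₁ = 3·S₁ + 2·S₂ = [[-14, -14], [42, 42]] = (-14)·[1, -3][1, 1]ᵀ and M₂ = S₁ + 3·S₂ = [[-14, -7], [-42, -21]] = (-7)·[1, 3][2, 1]ᵀ, so take a₁ = [1, -3], b₁ = [1, 1], a₂ = [1, 3], b₂ = [2, 1].
Each slice is an integer combination of E₁ = a₁b₁ᵀ and E₂ = a₂b₂ᵀ: S₁ = −6·E₁ + 2·E₂, S₂ = 2·E₁ − 3·E₂, S₃ = 6·E₁; reading off coefficients, c₁ = [-6, 2, 6] and c₂ = [2, -3, 0].
Hence T = [1, -3] ⊗ [1, 1] ⊗ [-6, 2, 6] + [1, 3] ⊗ [2, 1] ⊗ [2, -3, 0], so rank(T) ≤ 2.
These bounds meet, so rank(T) = 2.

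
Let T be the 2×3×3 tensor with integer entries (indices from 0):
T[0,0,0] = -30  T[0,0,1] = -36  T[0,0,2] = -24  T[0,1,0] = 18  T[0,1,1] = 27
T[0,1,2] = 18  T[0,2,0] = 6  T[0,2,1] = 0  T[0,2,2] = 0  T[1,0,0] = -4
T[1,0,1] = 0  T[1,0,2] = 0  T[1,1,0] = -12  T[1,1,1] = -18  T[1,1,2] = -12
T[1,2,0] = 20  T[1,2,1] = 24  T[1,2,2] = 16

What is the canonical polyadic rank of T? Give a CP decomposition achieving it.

rank(T) = 2

Lower bound: the mode-3 unfolding of T (rows indexed by k, columns by (i,j) = (0,0), (0,1), (0,2), (1,0), (1,1), (1,2)) is [[-30, 18, 6, -4, -12, 20], [-36, 27, 0, 0, -18, 24], [-24, 18, 0, 0, -12, 16]].
There the 2×2 minor on rows k ∈ {0, 1}, columns (i,j) ∈ {(0,0), (0,1)} is det [[-30, 18], [-36, 27]] = -162 ≠ 0, so this unfolding has rank ≥ 2; CP rank is at least every unfolding rank, so rank(T) ≥ 2. (This is only a lower bound: in general the CP rank may exceed every unfolding rank, so we still need to exhibit 2 rank-1 terms summing to T.)
Upper bound — finding two terms. Write S_k = T[:,:,k] for the frontal slices: S₀ = [[-30, 18, 6], [-4, -12, 20]], S₁ = [[-36, 27, 0], [0, -18, 24]], S₂ = [[-24, 18, 0], [0, -12, 16]].
If T = a₁ (x) b₁ (x) c₁ + a₂ (x) b₂ (x) c₂ then each S_k = c₁[k]·a₁b₁ᵀ + c₂[k]·a₂b₂ᵀ. S₀ and S₁ are linearly independent, so a₁b₁ᵀ and a₂b₂ᵀ must span the same plane of matrices: they are the rank-1 matrices of the form x·S₀ + y·S₁.
The 2×2 minor of x·S₀ + y·S₁ on rows {0,1}, columns {0,1} is 432·x² + 1080·xy + 648·y² = 216·(2·x + 3·y)(x + y), vanishing at (x:y) = (3:-2) and (1:-1).
M₁ = 3·S₀ − 2·S₁ = [[-18, 0, 18], [-12, 0, 12]] = (-6)·(3, 2)(1, 0, -1)ᵀ and M₂ = S₀ − S₁ = [[6, -9, 6], [-4, 6, -4]] = (3, -2)(2, -3, 2)ᵀ, so take a₁ = (3, 2), b₁ = (1, 0, -1), a₂ = (3, -2), b₂ = (2, -3, 2).
Each slice is an integer combination of E₁ = a₁b₁ᵀ and E₂ = a₂b₂ᵀ: S₀ = −6·E₁ − 2·E₂, S₁ = −6·E₁ − 3·E₂, S₂ = −4·E₁ − 2·E₂; reading off coefficients, c₁ = (-6, -6, -4) and c₂ = (-2, -3, -2).
Hence T = (3, 2) (x) (1, 0, -1) (x) (-6, -6, -4) + (3, -2) (x) (2, -3, 2) (x) (-2, -3, -2), so rank(T) ≤ 2.
These bounds meet, so rank(T) = 2.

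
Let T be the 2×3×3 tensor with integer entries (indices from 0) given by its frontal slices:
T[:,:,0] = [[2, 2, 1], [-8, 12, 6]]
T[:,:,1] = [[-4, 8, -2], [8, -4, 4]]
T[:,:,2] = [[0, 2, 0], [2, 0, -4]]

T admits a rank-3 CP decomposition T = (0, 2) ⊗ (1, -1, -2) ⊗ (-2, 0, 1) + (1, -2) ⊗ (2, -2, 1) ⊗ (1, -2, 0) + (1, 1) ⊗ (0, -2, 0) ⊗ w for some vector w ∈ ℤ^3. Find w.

w = (-2, -2, -1)

Subtract the known terms from T to get the rank-1 residual R = (1, 1) ⊗ (0, -2, 0) ⊗ w, so R[i,j,k] = a[i]·b[j]·w[k]. Pick indices with nonzero a[0]·b[1] = (1)·(-2) = -2. Only the fibre through (0,1,·) is needed: R[0,1,:] = T[0,1,:] − Σₗ aₗ[0]bₗ[1]cₗ = [2, 8, 2] − (0)·(-1)·(-2, 0, 1) − (1)·(-2)·(1, -2, 0) = [4, 4, 2]. Then w[k] = R[0,1,k] / -2 for each k, giving w = [4, 4, 2] / -2 = (-2, -2, -1).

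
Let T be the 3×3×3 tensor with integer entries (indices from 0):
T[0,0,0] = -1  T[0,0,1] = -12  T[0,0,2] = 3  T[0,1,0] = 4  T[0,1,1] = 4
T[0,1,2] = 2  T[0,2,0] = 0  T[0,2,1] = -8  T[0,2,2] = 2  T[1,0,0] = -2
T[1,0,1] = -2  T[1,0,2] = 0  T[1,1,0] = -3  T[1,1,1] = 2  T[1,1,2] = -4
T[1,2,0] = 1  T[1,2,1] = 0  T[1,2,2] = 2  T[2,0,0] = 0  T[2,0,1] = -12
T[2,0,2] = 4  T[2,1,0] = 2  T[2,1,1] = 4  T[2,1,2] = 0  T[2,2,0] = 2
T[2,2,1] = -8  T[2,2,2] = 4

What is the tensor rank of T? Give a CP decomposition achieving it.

rank(T) = 3

Lower bound: the mode-1 unfolding of T (rows indexed by i, columns by (j,k) = (0,0), (0,1), (0,2), (1,0), (1,1), (1,2), (2,0), (2,1), (2,2)) is [[-1, -12, 3, 4, 4, 2, 0, -8, 2], [-2, -2, 0, -3, 2, -4, 1, 0, 2], [0, -12, 4, 2, 4, 0, 2, -8, 4]].
There the 3×3 minor on rows i ∈ {0, 1, 2}, columns (j,k) ∈ {(0,0), (0,1), (0,2)} is det [[-1, -12, 3], [-2, -2, 0], [0, -12, 4]] = -16 ≠ 0, so this unfolding has rank ≥ 3; CP rank is at least every unfolding rank, so rank(T) ≥ 3. (This is only a lower bound: in general the CP rank may exceed every unfolding rank, so we still need to exhibit 3 rank-1 terms summing to T.)
Upper bound: T is a sum of 3 rank-1 terms, T = [1, -2, 0] ∘ [1, -2, 2] ∘ [-1, 0, -1] + [2, -1, 2] ∘ [1, 0, 1] ∘ [2, -2, 2] + [2, 1, 2] ∘ [2, -1, 1] ∘ [-1, -2, 0] (written with every a and b primitive with positive leading entry and the scale carried by c; CP decompositions are not unique, and this one is verified by expanding entrywise), so rank(T) ≤ 3.
These bounds meet, so rank(T) = 3.
Check entry T[2,2,1] = -8: (0)·(2)·(0) + (2)·(1)·(-2) + (2)·(1)·(-2) = -8.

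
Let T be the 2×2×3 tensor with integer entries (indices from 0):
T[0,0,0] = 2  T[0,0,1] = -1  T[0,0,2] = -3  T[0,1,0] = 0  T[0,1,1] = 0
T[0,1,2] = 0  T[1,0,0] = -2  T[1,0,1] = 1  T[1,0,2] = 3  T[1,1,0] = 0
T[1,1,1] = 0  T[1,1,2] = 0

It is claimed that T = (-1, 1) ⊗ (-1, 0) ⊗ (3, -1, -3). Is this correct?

No

Reconstruct entry (0,0,0) from the claimed factors: Σₗ aₗ[0]bₗ[0]cₗ[0] = (-1)·(-1)·(3) = 3, but T[0,0,0] = 2. The claim is false.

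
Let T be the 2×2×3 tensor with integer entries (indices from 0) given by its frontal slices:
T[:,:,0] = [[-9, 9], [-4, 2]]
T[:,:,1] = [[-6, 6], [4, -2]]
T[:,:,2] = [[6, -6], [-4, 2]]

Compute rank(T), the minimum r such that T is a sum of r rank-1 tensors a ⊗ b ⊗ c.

2

Lower bound: the mode-2 unfolding of T (rows indexed by j, columns by (i,k) = (0,0), (0,1), (0,2), (1,0), (1,1), (1,2)) is [[-9, -6, 6, -4, 4, -4], [9, 6, -6, 2, -2, 2]].
There the 2×2 minor on rows j ∈ {0, 1}, columns (i,k) ∈ {(0,0), (1,0)} is det [[-9, -4], [9, 2]] = 18 ≠ 0, so this unfolding has rank ≥ 2; CP rank is at least every unfolding rank, so rank(T) ≥ 2. (This is only a lower bound: in general the CP rank may exceed every unfolding rank, so we still need to exhibit 2 rank-1 terms summing to T.)
Upper bound — finding two terms. Write S_k = T[:,:,k] for the frontal slices: S₀ = [[-9, 9], [-4, 2]], S₁ = [[-6, 6], [4, -2]], S₂ = [[6, -6], [-4, 2]].
If T = a₁ ⊗ b₁ ⊗ c₁ + a₂ ⊗ b₂ ⊗ c₂ then each S_k = c₁[k]·a₁b₁ᵀ + c₂[k]·a₂b₂ᵀ. S₀ and S₁ are linearly independent, so a₁b₁ᵀ and a₂b₂ᵀ must span the same plane of matrices: they are the rank-1 matrices of the form x·S₀ + y·S₁.
det(x·S₀ + y·S₁) is 18·x² − 6·xy − 12·y² = 6·(3·x + 2·y)(x − y), vanishing at (x:y) = (2:-3) and (1:1).
M₁ = 2·S₀ − 3·S₁ = [[0, 0], [-20, 10]] = (-10)·(0, 1)(2, -1)ᵀ and M₂ = S₀ + S₁ = [[-15, 15], [0, 0]] = (-15)·(1, 0)(1, -1)ᵀ, so take a₁ = (0, 1), b₁ = (2, -1), a₂ = (1, 0), b₂ = (1, -1).
Each slice is an integer combination of E₁ = a₁b₁ᵀ and E₂ = a₂b₂ᵀ: S₀ = −2·E₁ − 9·E₂, S₁ = 2·E₁ − 6·E₂, S₂ = −2·E₁ + 6·E₂; reading off coefficients, c₁ = (-2, 2, -2) and c₂ = (-9, -6, 6).
Hence T = (0, 1) ⊗ (2, -1) ⊗ (-2, 2, -2) + (1, 0) ⊗ (1, -1) ⊗ (-9, -6, 6), so rank(T) ≤ 2.
These bounds meet, so rank(T) = 2.
Check entry T[0,1,0] = 9: (0)·(-1)·(-2) + (1)·(-1)·(-9) = 9.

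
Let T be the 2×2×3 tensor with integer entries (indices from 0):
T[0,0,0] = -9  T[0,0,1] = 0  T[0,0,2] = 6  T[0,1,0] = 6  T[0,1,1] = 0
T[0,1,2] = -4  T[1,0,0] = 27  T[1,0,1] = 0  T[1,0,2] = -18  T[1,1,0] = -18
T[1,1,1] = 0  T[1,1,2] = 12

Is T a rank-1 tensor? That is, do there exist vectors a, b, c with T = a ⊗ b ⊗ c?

The mode-1 fibre T[:,0,0] = [-9, 27] gives a = [1, -3] (primitive direction); the mode-2 fibre T[0,:,0] = [-9, 6] gives b = [3, -2]; then c[k] = T[0,0,k] / (a[0]·b[0]) = [-9, 0, 6] / 3 = [-3, 0, 2].
Expanding [1, -3] ⊗ [3, -2] ⊗ [-3, 0, 2] reproduces all 12 entries of T, so T = [1, -3] ⊗ [3, -2] ⊗ [-3, 0, 2] and rank(T) ≤ 1.
Equivalently every frontal slice T[:,:,k] is c[k] times the rank-1 matrix [1, -3] ⊗ [3, -2]. So T has rank 1 (it is nonzero).

Yes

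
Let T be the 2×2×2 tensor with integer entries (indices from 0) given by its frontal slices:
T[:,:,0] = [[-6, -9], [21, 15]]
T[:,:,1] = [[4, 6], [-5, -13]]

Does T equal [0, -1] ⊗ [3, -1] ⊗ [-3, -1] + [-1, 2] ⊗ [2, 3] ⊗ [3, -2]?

Reconstruct entrywise from the claimed factors. For example, T[1,0,1] = -5 and Σₗ aₗ[1]bₗ[0]cₗ[1] = (-1)·(3)·(-1) + (2)·(2)·(-2) = -5; checking all 8 entries, every one matches. The claim holds.

Yes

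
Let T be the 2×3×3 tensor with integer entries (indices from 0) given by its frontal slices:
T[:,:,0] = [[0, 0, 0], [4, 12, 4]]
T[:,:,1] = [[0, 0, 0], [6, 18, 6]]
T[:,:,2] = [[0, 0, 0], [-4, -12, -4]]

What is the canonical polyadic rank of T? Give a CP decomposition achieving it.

rank(T) = 1

Lower bound: T ≠ 0 (e.g. T[1,0,0] = 4), so rank(T) ≥ 1.
Upper bound: if T = a ∘ b ∘ c then every fibre of T is a multiple of the corresponding factor, so read the factors off the fibres through the nonzero entry T[1,0,0] = 4.
The mode-1 fibre T[:,0,0] = [0, 4] gives a = [0, 1] (primitive direction); the mode-2 fibre T[1,:,0] = [4, 12, 4] gives b = [1, 3, 1]; then c[k] = T[1,0,k] / (a[1]·b[0]) = [4, 6, -4] / 1 = [4, 6, -4].
Expanding [0, 1] ∘ [1, 3, 1] ∘ [4, 6, -4] reproduces all 18 entries of T, so T = [0, 1] ∘ [1, 3, 1] ∘ [4, 6, -4] and rank(T) ≤ 1.
These bounds meet, so rank(T) = 1.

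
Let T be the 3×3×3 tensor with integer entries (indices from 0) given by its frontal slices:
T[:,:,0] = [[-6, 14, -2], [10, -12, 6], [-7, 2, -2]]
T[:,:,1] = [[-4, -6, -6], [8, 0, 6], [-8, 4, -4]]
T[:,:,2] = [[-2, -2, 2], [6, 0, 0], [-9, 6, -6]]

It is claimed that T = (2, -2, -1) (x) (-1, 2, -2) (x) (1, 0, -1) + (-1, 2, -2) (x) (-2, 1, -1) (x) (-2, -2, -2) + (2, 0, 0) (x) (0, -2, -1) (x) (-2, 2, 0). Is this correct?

No

Reconstruct entry (1,1,0) from the claimed factors: Σₗ aₗ[1]bₗ[1]cₗ[0] = (-2)·(2)·(1) + (2)·(1)·(-2) + (0)·(-2)·(-2) = -8, but T[1,1,0] = -12. The claim is false.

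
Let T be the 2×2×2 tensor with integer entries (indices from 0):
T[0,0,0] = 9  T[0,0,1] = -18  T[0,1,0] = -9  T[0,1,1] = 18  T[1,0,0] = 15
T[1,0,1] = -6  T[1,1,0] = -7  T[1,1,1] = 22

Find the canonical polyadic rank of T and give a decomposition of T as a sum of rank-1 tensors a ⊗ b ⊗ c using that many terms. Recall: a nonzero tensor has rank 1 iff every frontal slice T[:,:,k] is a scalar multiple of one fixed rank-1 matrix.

Lower bound: the mode-1 unfolding of T (rows indexed by i, columns by (j,k) = (0,0), (0,1), (1,0), (1,1)) is [[9, -18, -9, 18], [15, -6, -7, 22]].
There the 2×2 minor on rows i ∈ {0, 1}, columns (j,k) ∈ {(0,0), (0,1)} is det [[9, -18], [15, -6]] = 216 ≠ 0, so this unfolding has rank ≥ 2; CP rank is at least every unfolding rank, so rank(T) ≥ 2. (This is only a lower bound: in general the CP rank may exceed every unfolding rank, so we still need to exhibit 2 rank-1 terms summing to T.)
Upper bound — finding two terms. Write S_k = T[:,:,k] for the frontal slices: S₀ = [[9, -9], [15, -7]], S₁ = [[-18, 18], [-6, 22]].
If T = a₁ ⊗ b₁ ⊗ c₁ + a₂ ⊗ b₂ ⊗ c₂ then each S_k = c₁[k]·a₁b₁ᵀ + c₂[k]·a₂b₂ᵀ. S₀ and S₁ are linearly independent, so a₁b₁ᵀ and a₂b₂ᵀ must span the same plane of matrices: they are the rank-1 matrices of the form x·S₀ + y·S₁.
det(x·S₀ + y·S₁) is 72·x² − 288·y² = 72·(x − 2·y)(x + 2·y), vanishing at (x:y) = (2:1) and (2:-1).
M₁ = 2·S₀ + S₁ = [[0, 0], [24, 8]] = 8·[0, 1][3, 1]ᵀ and M₂ = 2·S₀ − S₁ = [[36, -36], [36, -36]] = 36·[1, 1][1, -1]ᵀ, so take a₁ = [0, 1], b₁ = [3, 1], a₂ = [1, 1], b₂ = [1, -1].
Each slice is an integer combination of E₁ = a₁b₁ᵀ and E₂ = a₂b₂ᵀ: S₀ = 2·E₁ + 9·E₂, S₁ = 4·E₁ − 18·E₂; reading off coefficients, c₁ = [2, 4] and c₂ = [9, -18].
Hence T = [0, 1] ⊗ [3, 1] ⊗ [2, 4] + [1, 1] ⊗ [1, -1] ⊗ [9, -18], so rank(T) ≤ 2.
These bounds meet, so rank(T) = 2.
Check entry T[0,0,1] = -18: (0)·(3)·(4) + (1)·(1)·(-18) = -18.

rank(T) = 2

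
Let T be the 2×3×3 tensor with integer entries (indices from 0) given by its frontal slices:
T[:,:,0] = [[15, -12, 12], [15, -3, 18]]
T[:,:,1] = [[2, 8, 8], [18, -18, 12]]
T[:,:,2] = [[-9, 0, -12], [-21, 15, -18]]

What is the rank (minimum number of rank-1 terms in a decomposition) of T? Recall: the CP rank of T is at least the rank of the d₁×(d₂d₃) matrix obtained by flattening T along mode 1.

Lower bound: the mode-3 unfolding of T (rows indexed by k, columns by (i,j) = (0,0), (0,1), (0,2), (1,0), (1,1), (1,2)) is [[15, -12, 12, 15, -3, 18], [2, 8, 8, 18, -18, 12], [-9, 0, -12, -21, 15, -18]].
There the 2×2 minor on rows k ∈ {0, 1}, columns (i,j) ∈ {(0,0), (0,1)} is det [[15, -12], [2, 8]] = 144 ≠ 0, so this unfolding has rank ≥ 2; CP rank is at least every unfolding rank, so rank(T) ≥ 2. (Unfolding ranks only ever bound the CP rank from below — rank(T) can be strictly larger than all of them — so the matching upper bound has to come from an explicit 2-term decomposition.)
Upper bound — finding two terms. Write S_k = T[:,:,k] for the frontal slices: S₀ = [[15, -12, 12], [15, -3, 18]], S₁ = [[2, 8, 8], [18, -18, 12]], S₂ = [[-9, 0, -12], [-21, 15, -18]].
If T = a₁ ⊗ b₁ ⊗ c₁ + a₂ ⊗ b₂ ⊗ c₂ then each S_k = c₁[k]·a₁b₁ᵀ + c₂[k]·a₂b₂ᵀ. S₀ and S₁ are linearly independent, so a₁b₁ᵀ and a₂b₂ᵀ must span the same plane of matrices: they are the rank-1 matrices of the form x·S₀ + y·S₁.
The 2×2 minor of x·S₀ + y·S₁ on rows {0,1}, columns {0,1} is 135·x² − 180·xy − 180·y² = 45·(x − 2·y)(3·x + 2·y), vanishing at (x:y) = (2:1) and (2:-3).
M₁ = 2·S₀ + S₁ = [[32, -16, 32], [48, -24, 48]] = 8·[2, 3][2, -1, 2]ᵀ and M₂ = 2·S₀ − 3·S₁ = [[24, -48, 0], [-24, 48, 0]] = 24·[1, -1][1, -2, 0]ᵀ, so take a₁ = [2, 3], b₁ = [2, -1, 2], a₂ = [1, -1], b₂ = [1, -2, 0].
Each slice is an integer combination of E₁ = a₁b₁ᵀ and E₂ = a₂b₂ᵀ: S₀ = 3·E₁ + 3·E₂, S₁ = 2·E₁ − 6·E₂, S₂ = −3·E₁ + 3·E₂; reading off coefficients, c₁ = [3, 2, -3] and c₂ = [3, -6, 3].
Hence T = [2, 3] ⊗ [2, -1, 2] ⊗ [3, 2, -3] + [1, -1] ⊗ [1, -2, 0] ⊗ [3, -6, 3], so rank(T) ≤ 2.
These bounds meet, so rank(T) = 2.

2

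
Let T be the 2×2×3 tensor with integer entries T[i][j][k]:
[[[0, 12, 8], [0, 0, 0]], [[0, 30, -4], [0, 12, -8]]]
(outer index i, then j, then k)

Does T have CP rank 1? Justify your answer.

No

The mode-2 unfolding of T (rows indexed by j, columns by (i,k) = (0,0), (0,1), (0,2), (1,0), (1,1), (1,2)) is [[0, 12, 8, 0, 30, -4], [0, 0, 0, 0, 12, -8]].
There the 2×2 minor on rows j ∈ {0, 1}, columns (i,k) ∈ {(0,1), (1,1)} is det [[12, 30], [0, 12]] = 144 ≠ 0, so this unfolding has rank ≥ 2; CP rank is at least every unfolding rank, so rank(T) ≥ 2.
In particular rank(T) ≥ 2 > 1, so T is not rank-1.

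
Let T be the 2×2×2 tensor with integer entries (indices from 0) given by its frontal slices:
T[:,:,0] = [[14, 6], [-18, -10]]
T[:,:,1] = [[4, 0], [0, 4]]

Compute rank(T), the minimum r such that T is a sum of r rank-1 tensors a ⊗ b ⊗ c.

2

Lower bound: in the mode-1 unfolding of T (rows indexed by i, columns by (j,k)) the 2×2 minor on rows i ∈ {0, 1}, columns (j,k) ∈ {(0,0), (0,1)} is det [[14, 4], [-18, 0]] = 72 ≠ 0, so that unfolding has rank ≥ 2 and hence rank(T) ≥ 2 (CP rank is at least every unfolding rank, though it can be larger).
Upper bound: with S_k = T[:,:,k], the two rank-1 terms a₁b₁ᵀ, a₂b₂ᵀ are the rank-1 members of the pencil x·S₀ + y·S₁.
det(x·S₀ + y·S₁) is −32·x² + 16·xy + 16·y² = (-16)·(x − y)(2·x + y), vanishing at (x:y) = (1:1) and (1:-2).
M₁ = S₀ + S₁ = [[18, 6], [-18, -6]] = 6·(1, -1)(3, 1)ᵀ and M₂ = S₀ − 2·S₁ = [[6, 6], [-18, -18]] = 6·(1, -3)(1, 1)ᵀ, so take a₁ = (1, -1), b₁ = (3, 1), a₂ = (1, -3), b₂ = (1, 1).
Each slice is an integer combination of E₁ = a₁b₁ᵀ and E₂ = a₂b₂ᵀ: S₀ = 4·E₁ + 2·E₂, S₁ = 2·E₁ − 2·E₂; reading off coefficients, c₁ = (4, 2) and c₂ = (2, -2).
Hence T = (1, -1) ⊗ (3, 1) ⊗ (4, 2) + (1, -3) ⊗ (1, 1) ⊗ (2, -2), so rank(T) ≤ 2.
These bounds meet, so rank(T) = 2.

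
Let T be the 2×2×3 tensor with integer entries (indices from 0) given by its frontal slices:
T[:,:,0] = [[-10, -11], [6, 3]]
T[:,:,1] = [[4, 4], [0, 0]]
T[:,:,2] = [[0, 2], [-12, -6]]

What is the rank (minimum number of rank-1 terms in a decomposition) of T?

Lower bound: in the mode-1 unfolding of T (rows indexed by i, columns by (j,k)) the 2×2 minor on rows i ∈ {0, 1}, columns (j,k) ∈ {(0,0), (0,1)} is det [[-10, 4], [6, 0]] = -24 ≠ 0, so that unfolding has rank ≥ 2 and hence rank(T) ≥ 2 (CP rank is at least every unfolding rank, though it can be larger).
Upper bound: with S_k = T[:,:,k], the two rank-1 terms a₁b₁ᵀ, a₂b₂ᵀ are the rank-1 members of the pencil x·S₀ + y·S₁.
det(x·S₀ + y·S₁) is 36·x² − 12·xy = 12·(3·x − y)(x), vanishing at (x:y) = (1:3) and (0:1).
M₁ = S₀ + 3·S₁ = [[2, 1], [6, 3]] = [1, 3][2, 1]ᵀ and M₂ = S₁ = [[4, 4], [0, 0]] = 4·[1, 0][1, 1]ᵀ, so take a₁ = [1, 3], b₁ = [2, 1], a₂ = [1, 0], b₂ = [1, 1].
Each slice is an integer combination of E₁ = a₁b₁ᵀ and E₂ = a₂b₂ᵀ: S₀ = E₁ − 12·E₂, S₁ = 4·E₂, S₂ = −2·E₁ + 4·E₂; reading off coefficients, c₁ = [1, 0, -2] and c₂ = [-12, 4, 4].
Hence T = [1, 3] ⊗ [2, 1] ⊗ [1, 0, -2] + [1, 0] ⊗ [1, 1] ⊗ [-12, 4, 4], so rank(T) ≤ 2.
These bounds meet, so rank(T) = 2.

2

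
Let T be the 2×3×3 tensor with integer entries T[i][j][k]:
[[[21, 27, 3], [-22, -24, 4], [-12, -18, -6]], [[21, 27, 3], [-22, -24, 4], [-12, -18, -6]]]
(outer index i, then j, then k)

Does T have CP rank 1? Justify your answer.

The mode-3 unfolding of T (rows indexed by k, columns by (i,j) = (0,0), (0,1), (0,2), (1,0), (1,1), (1,2)) is [[21, -22, -12, 21, -22, -12], [27, -24, -18, 27, -24, -18], [3, 4, -6, 3, 4, -6]].
There the 2×2 minor on rows k ∈ {0, 1}, columns (i,j) ∈ {(0,0), (0,1)} is det [[21, -22], [27, -24]] = 90 ≠ 0, so this unfolding has rank ≥ 2; CP rank is at least every unfolding rank, so rank(T) ≥ 2.
In particular rank(T) ≥ 2 > 1, so T is not rank-1.

No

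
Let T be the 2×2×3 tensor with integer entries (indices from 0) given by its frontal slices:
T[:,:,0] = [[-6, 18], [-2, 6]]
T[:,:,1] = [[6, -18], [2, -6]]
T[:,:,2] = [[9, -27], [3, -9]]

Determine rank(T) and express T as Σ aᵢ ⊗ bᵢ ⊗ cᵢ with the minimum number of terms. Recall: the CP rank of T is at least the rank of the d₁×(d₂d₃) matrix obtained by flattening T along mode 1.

rank(T) = 1

Lower bound: T ≠ 0 (e.g. T[0,0,0] = -6), so rank(T) ≥ 1.
Upper bound: if T = a ⊗ b ⊗ c then every fibre of T is a multiple of the corresponding factor, so read the factors off the fibres through the nonzero entry T[0,0,0] = -6.
The mode-1 fibre T[:,0,0] = [-6, -2] gives a = [3, 1] (primitive direction); the mode-2 fibre T[0,:,0] = [-6, 18] gives b = [1, -3]; then c[k] = T[0,0,k] / (a[0]·b[0]) = [-6, 6, 9] / 3 = [-2, 2, 3].
Expanding [3, 1] ⊗ [1, -3] ⊗ [-2, 2, 3] reproduces all 12 entries of T, so T = [3, 1] ⊗ [1, -3] ⊗ [-2, 2, 3] and rank(T) ≤ 1.
These bounds meet, so rank(T) = 1.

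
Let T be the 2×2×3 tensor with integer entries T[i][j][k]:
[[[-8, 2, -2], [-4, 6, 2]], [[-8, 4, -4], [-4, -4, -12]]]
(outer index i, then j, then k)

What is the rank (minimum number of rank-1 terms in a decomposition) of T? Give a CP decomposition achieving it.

rank(T) = 3

Lower bound: the mode-3 unfolding of T (rows indexed by k, columns by (i,j) = (0,0), (0,1), (1,0), (1,1)) is [[-8, -4, -8, -4], [2, 6, 4, -4], [-2, 2, -4, -12]].
There the 3×3 minor on rows k ∈ {0, 1, 2}, columns (i,j) ∈ {(0,0), (0,1), (1,0)} is det [[-8, -4, -8], [2, 6, 4], [-2, 2, -4]] = 128 ≠ 0, so this unfolding has rank ≥ 3; CP rank is at least every unfolding rank, so rank(T) ≥ 3. (Flattening ranks never certify an upper bound on CP rank; for that we must actually write T with 3 rank-1 terms.)
Upper bound: T is a sum of 3 rank-1 terms, T = [1, -2] ⊗ [0, 1] ⊗ [-2, 4, 4] + [1, 0] ⊗ [2, -1] ⊗ [-2, 0, 0] + [1, 2] ⊗ [1, 1] ⊗ [-4, 2, -2] (one valid choice — decompositions are not unique — normalised so each a, b is primitive with positive first nonzero entry; check it by expanding all entries), so rank(T) ≤ 3.
These bounds meet, so rank(T) = 3.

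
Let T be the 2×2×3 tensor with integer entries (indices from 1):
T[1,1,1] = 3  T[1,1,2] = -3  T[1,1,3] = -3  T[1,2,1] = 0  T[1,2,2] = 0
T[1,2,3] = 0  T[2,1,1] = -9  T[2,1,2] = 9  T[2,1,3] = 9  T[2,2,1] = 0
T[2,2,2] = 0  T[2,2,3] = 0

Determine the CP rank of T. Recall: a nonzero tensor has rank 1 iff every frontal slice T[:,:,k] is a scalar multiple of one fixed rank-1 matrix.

1

Lower bound: T ≠ 0 (e.g. T[1,1,1] = 3), so rank(T) ≥ 1.
Upper bound: if T = a ⊗ b ⊗ c then every fibre of T is a multiple of the corresponding factor, so read the factors off the fibres through the nonzero entry T[1,1,1] = 3.
The mode-1 fibre T[:,1,1] = [3, -9] gives a = [1, -3] (primitive direction); the mode-2 fibre T[1,:,1] = [3, 0] gives b = [1, 0]; then c[k] = T[1,1,k] / (a[1]·b[1]) = [3, -3, -3] / 1 = [3, -3, -3].
Expanding [1, -3] ⊗ [1, 0] ⊗ [3, -3, -3] reproduces all 12 entries of T, so T = [1, -3] ⊗ [1, 0] ⊗ [3, -3, -3] and rank(T) ≤ 1.
These bounds meet, so rank(T) = 1.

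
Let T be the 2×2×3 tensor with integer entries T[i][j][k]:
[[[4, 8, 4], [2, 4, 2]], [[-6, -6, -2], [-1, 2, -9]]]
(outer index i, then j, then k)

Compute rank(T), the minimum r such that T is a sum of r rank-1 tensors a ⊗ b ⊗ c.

Lower bound: the mode-3 unfolding of T (rows indexed by k, columns by (i,j) = (0,0), (0,1), (1,0), (1,1)) is [[4, 2, -6, -1], [8, 4, -6, 2], [4, 2, -2, -9]].
There the 3×3 minor on rows k ∈ {0, 1, 2}, columns (i,j) ∈ {(0,0), (1,0), (1,1)} is det [[4, -6, -1], [8, -6, 2], [4, -2, -9]] = -256 ≠ 0, so this unfolding has rank ≥ 3; CP rank is at least every unfolding rank, so rank(T) ≥ 3. (Flattening ranks never certify an upper bound on CP rank; for that we must actually write T with 3 rank-1 terms.)
Upper bound: T is a sum of 3 rank-1 terms, T = [0, 1] ⊗ [1, 0] ⊗ [-4, -4, 4] + [0, 1] ⊗ [1, 2] ⊗ [0, 2, -4] + [2, -1] ⊗ [2, 1] ⊗ [1, 2, 1] (one valid choice — decompositions are not unique — normalised so each a, b is primitive with positive first nonzero entry; check it by expanding all entries), so rank(T) ≤ 3.
These bounds meet, so rank(T) = 3.

3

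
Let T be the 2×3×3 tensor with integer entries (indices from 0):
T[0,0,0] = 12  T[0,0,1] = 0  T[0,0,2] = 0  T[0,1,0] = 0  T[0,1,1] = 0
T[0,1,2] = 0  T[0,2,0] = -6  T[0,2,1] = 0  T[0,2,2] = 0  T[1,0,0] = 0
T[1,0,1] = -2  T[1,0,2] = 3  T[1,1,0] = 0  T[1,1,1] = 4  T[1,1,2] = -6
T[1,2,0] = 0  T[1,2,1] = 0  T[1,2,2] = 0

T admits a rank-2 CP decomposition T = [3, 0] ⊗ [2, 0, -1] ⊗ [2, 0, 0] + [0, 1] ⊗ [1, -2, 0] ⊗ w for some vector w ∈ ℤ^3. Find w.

Subtract the known terms from T to get the rank-1 residual R = [0, 1] ⊗ [1, -2, 0] ⊗ w, so R[i,j,k] = a[i]·b[j]·w[k]. Pick indices with nonzero a[1]·b[0] = (1)·(1) = 1. Only the fibre through (1,0,·) is needed: R[1,0,:] = T[1,0,:] − Σₗ aₗ[1]bₗ[0]cₗ = [0, -2, 3] − (0)·(2)·[2, 0, 0] = [0, -2, 3]. Then w[k] = R[1,0,k] / 1 for each k, giving w = [0, -2, 3] / 1 = [0, -2, 3].

w = [0, -2, 3]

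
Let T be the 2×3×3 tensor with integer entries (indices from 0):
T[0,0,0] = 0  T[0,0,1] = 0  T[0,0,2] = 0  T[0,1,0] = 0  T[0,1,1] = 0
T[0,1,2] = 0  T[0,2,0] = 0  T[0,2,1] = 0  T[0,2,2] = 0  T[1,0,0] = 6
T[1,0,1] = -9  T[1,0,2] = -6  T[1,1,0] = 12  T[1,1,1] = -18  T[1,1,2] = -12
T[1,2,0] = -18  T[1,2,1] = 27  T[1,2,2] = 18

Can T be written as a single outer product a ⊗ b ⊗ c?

The mode-1 fibre T[:,0,0] = [0, 6] gives a = (0, 1) (primitive direction); the mode-2 fibre T[1,:,0] = [6, 12, -18] gives b = (1, 2, -3); then c[k] = T[1,0,k] / (a[1]·b[0]) = [6, -9, -6] / 1 = (6, -9, -6).
Expanding (0, 1) ⊗ (1, 2, -3) ⊗ (6, -9, -6) reproduces all 18 entries of T, so T = (0, 1) ⊗ (1, 2, -3) ⊗ (6, -9, -6) and rank(T) ≤ 1.
Equivalently every frontal slice T[:,:,k] is c[k] times the rank-1 matrix (0, 1) ⊗ (1, 2, -3). So T has rank 1 (it is nonzero).

Yes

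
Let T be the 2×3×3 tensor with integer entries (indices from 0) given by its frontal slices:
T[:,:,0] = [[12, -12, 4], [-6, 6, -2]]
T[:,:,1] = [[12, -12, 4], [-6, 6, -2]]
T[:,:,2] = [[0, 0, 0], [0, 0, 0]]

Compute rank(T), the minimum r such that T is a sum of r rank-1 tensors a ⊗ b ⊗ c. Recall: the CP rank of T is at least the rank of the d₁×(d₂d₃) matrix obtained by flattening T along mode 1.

1

Lower bound: T ≠ 0 (e.g. T[0,0,0] = 12), so rank(T) ≥ 1.
Upper bound: if T = a ⊗ b ⊗ c then every fibre of T is a multiple of the corresponding factor, so read the factors off the fibres through the nonzero entry T[0,0,0] = 12.
The mode-1 fibre T[:,0,0] = [12, -6] gives a = [2, -1] (primitive direction); the mode-2 fibre T[0,:,0] = [12, -12, 4] gives b = [3, -3, 1]; then c[k] = T[0,0,k] / (a[0]·b[0]) = [12, 12, 0] / 6 = [2, 2, 0].
Expanding [2, -1] ⊗ [3, -3, 1] ⊗ [2, 2, 0] reproduces all 18 entries of T, so T = [2, -1] ⊗ [3, -3, 1] ⊗ [2, 2, 0] and rank(T) ≤ 1.
These bounds meet, so rank(T) = 1.
Check entry T[1,2,2] = 0: (-1)·(1)·(0) = 0.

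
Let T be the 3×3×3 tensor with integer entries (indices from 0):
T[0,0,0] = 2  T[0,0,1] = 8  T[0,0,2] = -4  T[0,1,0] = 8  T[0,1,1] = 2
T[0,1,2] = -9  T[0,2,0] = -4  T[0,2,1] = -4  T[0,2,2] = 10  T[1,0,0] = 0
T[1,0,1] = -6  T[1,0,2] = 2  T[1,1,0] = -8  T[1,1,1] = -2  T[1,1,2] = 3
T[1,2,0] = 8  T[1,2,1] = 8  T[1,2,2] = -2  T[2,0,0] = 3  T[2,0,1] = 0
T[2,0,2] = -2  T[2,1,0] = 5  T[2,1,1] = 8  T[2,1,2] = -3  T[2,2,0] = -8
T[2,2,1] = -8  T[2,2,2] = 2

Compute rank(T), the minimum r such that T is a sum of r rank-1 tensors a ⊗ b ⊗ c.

3

Lower bound: the mode-1 unfolding of T (rows indexed by i, columns by (j,k) = (0,0), (0,1), (0,2), (1,0), (1,1), (1,2), (2,0), (2,1), (2,2)) is [[2, 8, -4, 8, 2, -9, -4, -4, 10], [0, -6, 2, -8, -2, 3, 8, 8, -2], [3, 0, -2, 5, 8, -3, -8, -8, 2]].
There the 3×3 minor on rows i ∈ {0, 1, 2}, columns (j,k) ∈ {(0,0), (0,1), (1,0)} is det [[2, 8, 8], [0, -6, -8], [3, 0, 5]] = -108 ≠ 0, so this unfolding has rank ≥ 3; CP rank is at least every unfolding rank, so rank(T) ≥ 3. (This is only a lower bound: in general the CP rank may exceed every unfolding rank, so we still need to exhibit 3 rank-1 terms summing to T.)
Upper bound: T is a sum of 3 rank-1 terms, T = [1, 1, -1] ⊗ [0, 1, -2] ⊗ [-2, -2, -1] + [2, -2, -1] ⊗ [1, -1, 0] ⊗ [-1, 2, 0] + [2, -1, 1] ⊗ [1, 2, -2] ⊗ [2, 2, -2] (written with every a and b primitive with positive leading entry and the scale carried by c; CP decompositions are not unique, and this one is verified by expanding entrywise), so rank(T) ≤ 3.
These bounds meet, so rank(T) = 3.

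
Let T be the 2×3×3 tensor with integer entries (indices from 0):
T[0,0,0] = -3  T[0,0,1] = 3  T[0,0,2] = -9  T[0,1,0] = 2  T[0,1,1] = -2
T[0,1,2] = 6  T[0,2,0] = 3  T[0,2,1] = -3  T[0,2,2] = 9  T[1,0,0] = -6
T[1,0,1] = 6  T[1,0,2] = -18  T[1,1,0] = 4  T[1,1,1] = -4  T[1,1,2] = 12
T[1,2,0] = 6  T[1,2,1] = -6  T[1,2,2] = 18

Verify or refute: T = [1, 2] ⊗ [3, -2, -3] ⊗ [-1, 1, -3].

Yes

Reconstruct entrywise from the claimed factors. For example, T[0,2,2] = 9 and Σₗ aₗ[0]bₗ[2]cₗ[2] = (1)·(-3)·(-3) = 9; checking all 18 entries, every one matches. The claim holds.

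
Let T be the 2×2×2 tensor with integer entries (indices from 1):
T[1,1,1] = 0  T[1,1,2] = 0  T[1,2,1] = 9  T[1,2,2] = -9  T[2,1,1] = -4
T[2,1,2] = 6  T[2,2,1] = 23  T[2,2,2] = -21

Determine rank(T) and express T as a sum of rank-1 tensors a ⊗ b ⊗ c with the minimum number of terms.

Lower bound: the mode-2 unfolding of T (rows indexed by j, columns by (i,k) = (1,1), (1,2), (2,1), (2,2)) is [[0, 0, -4, 6], [9, -9, 23, -21]].
There the 2×2 minor on rows j ∈ {1, 2}, columns (i,k) ∈ {(1,1), (2,1)} is det [[0, -4], [9, 23]] = 36 ≠ 0, so this unfolding has rank ≥ 2; CP rank is at least every unfolding rank, so rank(T) ≥ 2. (Unfolding ranks only ever bound the CP rank from below — rank(T) can be strictly larger than all of them — so the matching upper bound has to come from an explicit 2-term decomposition.)
Upper bound — finding two terms. Write S_k = T[:,:,k] for the frontal slices: S₁ = [[0, 9], [-4, 23]], S₂ = [[0, -9], [6, -21]].
If T = a₁ ⊗ b₁ ⊗ c₁ + a₂ ⊗ b₂ ⊗ c₂ then each S_k = c₁[k]·a₁b₁ᵀ + c₂[k]·a₂b₂ᵀ. S₁ and S₂ are linearly independent, so a₁b₁ᵀ and a₂b₂ᵀ must span the same plane of matrices: they are the rank-1 matrices of the form x·S₁ + y·S₂.
det(x·S₁ + y·S₂) is 36·x² − 90·xy + 54·y² = 18·(2·x − 3·y)(x − y), vanishing at (x:y) = (3:2) and (1:1).
M₁ = 3·S₁ + 2·S₂ = [[0, 9], [0, 27]] = 9·[1, 3][0, 1]ᵀ and M₂ = S₁ + S₂ = [[0, 0], [2, 2]] = 2·[0, 1][1, 1]ᵀ, so take a₁ = [1, 3], b₁ = [0, 1], a₂ = [0, 1], b₂ = [1, 1].
Each slice is an integer combination of E₁ = a₁b₁ᵀ and E₂ = a₂b₂ᵀ: S₁ = 9·E₁ − 4·E₂, S₂ = −9·E₁ + 6·E₂; reading off coefficients, c₁ = [9, -9] and c₂ = [-4, 6].
Hence T = [1, 3] ⊗ [0, 1] ⊗ [9, -9] + [0, 1] ⊗ [1, 1] ⊗ [-4, 6], so rank(T) ≤ 2.
These bounds meet, so rank(T) = 2.

rank(T) = 2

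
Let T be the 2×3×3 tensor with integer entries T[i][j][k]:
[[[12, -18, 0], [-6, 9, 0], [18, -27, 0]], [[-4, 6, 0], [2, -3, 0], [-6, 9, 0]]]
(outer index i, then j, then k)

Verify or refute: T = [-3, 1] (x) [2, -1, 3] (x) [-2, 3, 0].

Reconstruct entrywise from the claimed factors. For example, T[0,1,0] = -6 and Σₗ aₗ[0]bₗ[1]cₗ[0] = (-3)·(-1)·(-2) = -6; checking all 18 entries, every one matches. The claim holds.

Yes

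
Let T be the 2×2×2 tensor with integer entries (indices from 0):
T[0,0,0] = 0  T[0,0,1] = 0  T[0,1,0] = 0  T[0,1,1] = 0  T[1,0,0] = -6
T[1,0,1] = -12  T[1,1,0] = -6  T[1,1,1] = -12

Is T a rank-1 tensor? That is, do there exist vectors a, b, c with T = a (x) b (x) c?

Yes

If T = a (x) b (x) c then every fibre of T is a multiple of the corresponding factor, so read the factors off the fibres through the nonzero entry T[1,0,0] = -6.
The mode-1 fibre T[:,0,0] = [0, -6] gives a = [0, 1] (primitive direction); the mode-2 fibre T[1,:,0] = [-6, -6] gives b = [1, 1]; then c[k] = T[1,0,k] / (a[1]·b[0]) = [-6, -12] / 1 = [-6, -12].
Expanding [0, 1] (x) [1, 1] (x) [-6, -12] reproduces all 8 entries of T, so T = [0, 1] (x) [1, 1] (x) [-6, -12] and rank(T) ≤ 1.
Equivalently every frontal slice T[:,:,k] is c[k] times the rank-1 matrix [0, 1] (x) [1, 1]. So T has rank 1 (it is nonzero).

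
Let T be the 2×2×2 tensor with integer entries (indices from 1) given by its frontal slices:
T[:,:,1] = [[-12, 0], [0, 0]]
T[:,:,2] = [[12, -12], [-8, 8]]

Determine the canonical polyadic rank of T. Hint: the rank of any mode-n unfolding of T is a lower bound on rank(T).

Lower bound: in the mode-3 unfolding of T (rows indexed by k, columns by (i,j)) the 2×2 minor on rows k ∈ {1, 2}, columns (i,j) ∈ {(1,1), (1,2)} is det [[-12, 0], [12, -12]] = 144 ≠ 0, so that unfolding has rank ≥ 2 and hence rank(T) ≥ 2 (CP rank is at least every unfolding rank, though it can be larger).
Upper bound: with S_k = T[:,:,k], the two rank-1 terms a₁b₁ᵀ, a₂b₂ᵀ are the rank-1 members of the pencil x·S₁ + y·S₂.
det(x·S₁ + y·S₂) is −96·xy = (-96)·(y)(x), vanishing at (x:y) = (1:0) and (0:1).
M₁ = S₁ = [[-12, 0], [0, 0]] = (-12)·[1, 0][1, 0]ᵀ and M₂ = S₂ = [[12, -12], [-8, 8]] = 4·[3, -2][1, -1]ᵀ, so take a₁ = [1, 0], b₁ = [1, 0], a₂ = [3, -2], b₂ = [1, -1].
Each slice is an integer combination of E₁ = a₁b₁ᵀ and E₂ = a₂b₂ᵀ: S₁ = −12·E₁, S₂ = 4·E₂; reading off coefficients, c₁ = [-12, 0] and c₂ = [0, 4].
Hence T = [1, 0] ⊗ [1, 0] ⊗ [-12, 0] + [3, -2] ⊗ [1, -1] ⊗ [0, 4], so rank(T) ≤ 2.
These bounds meet, so rank(T) = 2.

2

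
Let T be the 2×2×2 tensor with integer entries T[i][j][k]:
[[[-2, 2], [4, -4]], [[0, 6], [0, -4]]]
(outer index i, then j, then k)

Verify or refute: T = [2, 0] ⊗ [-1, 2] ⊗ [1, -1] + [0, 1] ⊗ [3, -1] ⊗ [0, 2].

Reconstruct entry (1,1,1) from the claimed factors: Σₗ aₗ[1]bₗ[1]cₗ[1] = (0)·(2)·(-1) + (1)·(-1)·(2) = -2, but T[1,1,1] = -4. The claim is false.

No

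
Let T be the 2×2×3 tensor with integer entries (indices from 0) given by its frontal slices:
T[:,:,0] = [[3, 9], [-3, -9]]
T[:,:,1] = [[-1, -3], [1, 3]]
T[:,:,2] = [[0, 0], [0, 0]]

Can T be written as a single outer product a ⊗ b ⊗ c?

The mode-1 fibre T[:,0,0] = [3, -3] gives a = (1, -1) (primitive direction); the mode-2 fibre T[0,:,0] = [3, 9] gives b = (1, 3); then c[k] = T[0,0,k] / (a[0]·b[0]) = [3, -1, 0] / 1 = (3, -1, 0).
Expanding (1, -1) ⊗ (1, 3) ⊗ (3, -1, 0) reproduces all 12 entries of T, so T = (1, -1) ⊗ (1, 3) ⊗ (3, -1, 0) and rank(T) ≤ 1.
Equivalently every frontal slice T[:,:,k] is c[k] times the rank-1 matrix (1, -1) ⊗ (1, 3). So T has rank 1 (it is nonzero).

Yes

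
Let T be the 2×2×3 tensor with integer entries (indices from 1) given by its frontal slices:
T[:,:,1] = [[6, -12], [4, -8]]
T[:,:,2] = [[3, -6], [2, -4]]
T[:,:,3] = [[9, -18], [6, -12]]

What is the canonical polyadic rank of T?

1

Lower bound: T ≠ 0 (e.g. T[1,1,1] = 6), so rank(T) ≥ 1.
Upper bound: if T = a ⊗ b ⊗ c then every fibre of T is a multiple of the corresponding factor, so read the factors off the fibres through the nonzero entry T[1,1,1] = 6.
The mode-1 fibre T[:,1,1] = [6, 4] gives a = [3, 2] (primitive direction); the mode-2 fibre T[1,:,1] = [6, -12] gives b = [1, -2]; then c[k] = T[1,1,k] / (a[1]·b[1]) = [6, 3, 9] / 3 = [2, 1, 3].
Expanding [3, 2] ⊗ [1, -2] ⊗ [2, 1, 3] reproduces all 12 entries of T, so T = [3, 2] ⊗ [1, -2] ⊗ [2, 1, 3] and rank(T) ≤ 1.
These bounds meet, so rank(T) = 1.
Check entry T[2,1,3] = 6: (2)·(1)·(3) = 6.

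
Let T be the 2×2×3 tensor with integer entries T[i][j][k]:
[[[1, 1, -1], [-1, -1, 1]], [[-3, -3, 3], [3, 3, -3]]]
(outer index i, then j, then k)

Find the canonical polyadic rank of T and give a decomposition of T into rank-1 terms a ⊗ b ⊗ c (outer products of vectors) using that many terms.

Lower bound: T ≠ 0 (e.g. T[0,0,0] = 1), so rank(T) ≥ 1.
Upper bound: if T = a ⊗ b ⊗ c then every fibre of T is a multiple of the corresponding factor, so read the factors off the fibres through the nonzero entry T[0,0,0] = 1.
The mode-1 fibre T[:,0,0] = [1, -3] gives a = [1, -3] (primitive direction); the mode-2 fibre T[0,:,0] = [1, -1] gives b = [1, -1]; then c[k] = T[0,0,k] / (a[0]·b[0]) = [1, 1, -1] / 1 = [1, 1, -1].
Expanding [1, -3] ⊗ [1, -1] ⊗ [1, 1, -1] reproduces all 12 entries of T, so T = [1, -3] ⊗ [1, -1] ⊗ [1, 1, -1] and rank(T) ≤ 1.
These bounds meet, so rank(T) = 1.

rank(T) = 1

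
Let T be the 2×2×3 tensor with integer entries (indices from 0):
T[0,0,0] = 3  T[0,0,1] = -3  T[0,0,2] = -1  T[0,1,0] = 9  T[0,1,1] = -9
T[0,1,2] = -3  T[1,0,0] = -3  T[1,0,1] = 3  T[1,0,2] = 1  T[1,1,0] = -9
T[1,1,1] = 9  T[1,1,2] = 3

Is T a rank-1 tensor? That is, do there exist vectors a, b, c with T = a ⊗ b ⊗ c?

Yes

If T = a ⊗ b ⊗ c then every fibre of T is a multiple of the corresponding factor, so read the factors off the fibres through the nonzero entry T[0,0,0] = 3.
The mode-1 fibre T[:,0,0] = [3, -3] gives a = [1, -1] (primitive direction); the mode-2 fibre T[0,:,0] = [3, 9] gives b = [1, 3]; then c[k] = T[0,0,k] / (a[0]·b[0]) = [3, -3, -1] / 1 = [3, -3, -1].
Expanding [1, -1] ⊗ [1, 3] ⊗ [3, -3, -1] reproduces all 12 entries of T, so T = [1, -1] ⊗ [1, 3] ⊗ [3, -3, -1] and rank(T) ≤ 1.
Equivalently every frontal slice T[:,:,k] is c[k] times the rank-1 matrix [1, -1] ⊗ [1, 3]. So T has rank 1 (it is nonzero).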